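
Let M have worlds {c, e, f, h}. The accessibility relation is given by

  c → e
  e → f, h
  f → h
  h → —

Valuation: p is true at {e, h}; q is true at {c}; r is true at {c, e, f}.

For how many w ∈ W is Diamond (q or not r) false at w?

2

c: successors {e}; q or not r there: e:F. ✗
e: successors {f, h}; q or not r there: f:F, h:T. ✓
f: successors {h}; q or not r there: h:T. ✓
h: no successors, so Diamond (q or not r) fails. ✗
Satisfying worlds: {e, f}.
So Diamond (q or not r) fails at the other 2 worlds.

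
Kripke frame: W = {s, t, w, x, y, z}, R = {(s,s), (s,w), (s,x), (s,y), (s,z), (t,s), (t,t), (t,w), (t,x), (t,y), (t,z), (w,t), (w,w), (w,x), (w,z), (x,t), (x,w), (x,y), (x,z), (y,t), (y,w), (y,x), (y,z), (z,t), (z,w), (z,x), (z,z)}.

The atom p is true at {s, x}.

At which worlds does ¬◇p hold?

s: ◇p is T. ✗
t: ◇p is T. ✗
w: ◇p is T. ✗
x: ◇p is F. ✓
y: ◇p is T. ✗
z: ◇p is T. ✗

{x}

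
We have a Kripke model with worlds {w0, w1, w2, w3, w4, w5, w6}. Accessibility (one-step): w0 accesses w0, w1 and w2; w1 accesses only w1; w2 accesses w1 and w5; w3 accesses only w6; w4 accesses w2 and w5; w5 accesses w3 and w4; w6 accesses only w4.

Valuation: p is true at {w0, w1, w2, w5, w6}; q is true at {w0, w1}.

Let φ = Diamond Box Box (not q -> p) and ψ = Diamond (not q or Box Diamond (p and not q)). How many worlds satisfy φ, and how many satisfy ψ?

For Diamond Box Box (not q -> p):
w0: successors {w0, w1, w2}; Box Box (not q -> p) there: w0:T, w1:T, w2:F. ✓
w1: successors {w1}; Box Box (not q -> p) there: w1:T. ✓
w2: successors {w1, w5}; Box Box (not q -> p) there: w1:T, w5:T. ✓
w3: successors {w6}; Box Box (not q -> p) there: w6:T. ✓
w4: successors {w2, w5}; Box Box (not q -> p) there: w2:F, w5:T. ✓
w5: successors {w3, w4}; Box Box (not q -> p) there: w3:F, w4:F. ✗
w6: successors {w4}; Box Box (not q -> p) there: w4:F. ✗
— 5 worlds.
For Diamond (not q or Box Diamond (p and not q)):
w0: successors {w0, w1, w2}; not q or Box Diamond (p and not q) there: w0:F, w1:F, w2:T. ✓
w1: successors {w1}; not q or Box Diamond (p and not q) there: w1:F. ✗
w2: successors {w1, w5}; not q or Box Diamond (p and not q) there: w1:F, w5:T. ✓
w3: successors {w6}; not q or Box Diamond (p and not q) there: w6:T. ✓
w4: successors {w2, w5}; not q or Box Diamond (p and not q) there: w2:T, w5:T. ✓
w5: successors {w3, w4}; not q or Box Diamond (p and not q) there: w3:T, w4:T. ✓
w6: successors {w4}; not q or Box Diamond (p and not q) there: w4:T. ✓
— 6 worlds.

5 and 6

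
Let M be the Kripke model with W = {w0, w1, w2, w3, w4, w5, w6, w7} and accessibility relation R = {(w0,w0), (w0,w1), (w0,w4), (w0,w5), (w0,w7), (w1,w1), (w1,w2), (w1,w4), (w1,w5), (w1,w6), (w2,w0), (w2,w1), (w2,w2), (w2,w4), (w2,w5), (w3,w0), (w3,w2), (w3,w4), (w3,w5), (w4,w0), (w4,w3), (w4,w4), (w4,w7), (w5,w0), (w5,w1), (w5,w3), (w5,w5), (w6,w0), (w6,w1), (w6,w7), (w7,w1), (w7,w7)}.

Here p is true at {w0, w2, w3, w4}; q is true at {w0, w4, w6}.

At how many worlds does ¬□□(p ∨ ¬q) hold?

w0: □□(p ∨ ¬q) is F. ✓
w1: □□(p ∨ ¬q) is F. ✓
w2: □□(p ∨ ¬q) is F. ✓
w3: □□(p ∨ ¬q) is T. ✗
w4: □□(p ∨ ¬q) is T. ✗
w5: □□(p ∨ ¬q) is F. ✓
w6: □□(p ∨ ¬q) is F. ✓
w7: □□(p ∨ ¬q) is F. ✓
Satisfying worlds: {w0, w1, w2, w5, w6, w7}.

6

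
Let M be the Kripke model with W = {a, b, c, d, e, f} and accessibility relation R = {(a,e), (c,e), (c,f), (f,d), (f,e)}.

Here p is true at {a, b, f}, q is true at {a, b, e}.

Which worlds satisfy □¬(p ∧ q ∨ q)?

a: successors {e}; ¬(p ∧ q ∨ q) there: e:F. ✗
b: no successors, so □¬(p ∧ q ∨ q) holds vacuously. ✓
c: successors {e, f}; ¬(p ∧ q ∨ q) there: e:F, f:T. ✗
d: no successors, so □¬(p ∧ q ∨ q) holds vacuously. ✓
e: no successors, so □¬(p ∧ q ∨ q) holds vacuously. ✓
f: successors {d, e}; ¬(p ∧ q ∨ q) there: d:T, e:F. ✗

{b, d, e}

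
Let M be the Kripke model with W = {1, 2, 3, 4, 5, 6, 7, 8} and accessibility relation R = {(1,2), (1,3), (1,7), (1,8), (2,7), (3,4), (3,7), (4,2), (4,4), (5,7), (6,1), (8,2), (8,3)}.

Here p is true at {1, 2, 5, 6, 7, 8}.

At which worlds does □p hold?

{2, 5, 6, 7}

1: successors {2, 3, 7, 8}; p there: 2:T, 3:F, 7:T, 8:T. ✗
2: successors {7}; p there: 7:T. ✓
3: successors {4, 7}; p there: 4:F, 7:T. ✗
4: successors {2, 4}; p there: 2:T, 4:F. ✗
5: successors {7}; p there: 7:T. ✓
6: successors {1}; p there: 1:T. ✓
7: no successors, so □p holds vacuously. ✓
8: successors {2, 3}; p there: 2:T, 3:F. ✗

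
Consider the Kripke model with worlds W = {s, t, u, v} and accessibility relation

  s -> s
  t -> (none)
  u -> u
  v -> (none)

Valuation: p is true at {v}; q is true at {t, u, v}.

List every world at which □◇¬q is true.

{s, t, v}

s: successors {s}; ◇¬q there: s:T. ✓
t: no successors, so □◇¬q holds vacuously. ✓
u: successors {u}; ◇¬q there: u:F. ✗
v: no successors, so □◇¬q holds vacuously. ✓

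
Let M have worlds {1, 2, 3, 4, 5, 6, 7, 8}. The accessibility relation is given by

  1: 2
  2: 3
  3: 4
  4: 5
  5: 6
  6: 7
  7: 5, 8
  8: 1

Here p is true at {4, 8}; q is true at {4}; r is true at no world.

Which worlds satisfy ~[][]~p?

1: [][]~p is T. ✗
2: [][]~p is F. ✓
3: [][]~p is T. ✗
4: [][]~p is T. ✗
5: [][]~p is T. ✗
6: [][]~p is F. ✓
7: [][]~p is T. ✗
8: [][]~p is T. ✗

{2, 6}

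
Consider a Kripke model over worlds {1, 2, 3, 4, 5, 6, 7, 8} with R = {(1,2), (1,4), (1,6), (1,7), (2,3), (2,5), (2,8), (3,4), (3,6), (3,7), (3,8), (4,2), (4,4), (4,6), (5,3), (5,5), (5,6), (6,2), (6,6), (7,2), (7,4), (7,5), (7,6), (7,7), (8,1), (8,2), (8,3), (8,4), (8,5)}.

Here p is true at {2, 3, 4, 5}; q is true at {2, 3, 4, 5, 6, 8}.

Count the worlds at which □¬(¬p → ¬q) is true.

0

1: successors {2, 4, 6, 7}; ¬(¬p → ¬q) there: 2:F, 4:F, 6:T, 7:F. ✗
2: successors {3, 5, 8}; ¬(¬p → ¬q) there: 3:F, 5:F, 8:T. ✗
3: successors {4, 6, 7, 8}; ¬(¬p → ¬q) there: 4:F, 6:T, 7:F, 8:T. ✗
4: successors {2, 4, 6}; ¬(¬p → ¬q) there: 2:F, 4:F, 6:T. ✗
5: successors {3, 5, 6}; ¬(¬p → ¬q) there: 3:F, 5:F, 6:T. ✗
6: successors {2, 6}; ¬(¬p → ¬q) there: 2:F, 6:T. ✗
7: successors {2, 4, 5, 6, 7}; ¬(¬p → ¬q) there: 2:F, 4:F, 5:F, 6:T, 7:F. ✗
8: successors {1, 2, 3, 4, 5}; ¬(¬p → ¬q) there: 1:F, 2:F, 3:F, 4:F, 5:F. ✗
Satisfying worlds: ∅.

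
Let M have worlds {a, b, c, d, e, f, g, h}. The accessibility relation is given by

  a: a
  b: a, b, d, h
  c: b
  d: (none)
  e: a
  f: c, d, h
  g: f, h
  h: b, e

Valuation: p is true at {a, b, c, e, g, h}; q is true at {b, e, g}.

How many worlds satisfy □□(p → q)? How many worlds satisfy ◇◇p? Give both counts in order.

2 and 7

For □□(p → q):
a: successors {a}; □(p → q) there: a:F. ✗
b: successors {a, b, d, h}; □(p → q) there: a:F, b:F, d:T, h:T. ✗
c: successors {b}; □(p → q) there: b:F. ✗
d: no successors, so □□(p → q) holds vacuously. ✓
e: successors {a}; □(p → q) there: a:F. ✗
f: successors {c, d, h}; □(p → q) there: c:T, d:T, h:T. ✓
g: successors {f, h}; □(p → q) there: f:F, h:T. ✗
h: successors {b, e}; □(p → q) there: b:F, e:F. ✗
— 2 worlds.
For ◇◇p:
a: successors {a}; ◇p there: a:T. ✓
b: successors {a, b, d, h}; ◇p there: a:T, b:T, d:F, h:T. ✓
c: successors {b}; ◇p there: b:T. ✓
d: no successors, so ◇◇p fails. ✗
e: successors {a}; ◇p there: a:T. ✓
f: successors {c, d, h}; ◇p there: c:T, d:F, h:T. ✓
g: successors {f, h}; ◇p there: f:T, h:T. ✓
h: successors {b, e}; ◇p there: b:T, e:T. ✓
— 7 worlds.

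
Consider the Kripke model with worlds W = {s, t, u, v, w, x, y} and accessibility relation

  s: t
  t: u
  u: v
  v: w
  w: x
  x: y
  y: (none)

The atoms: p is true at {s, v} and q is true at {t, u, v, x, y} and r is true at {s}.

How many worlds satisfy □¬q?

s: successors {t}; ¬q there: t:F. ✗
t: successors {u}; ¬q there: u:F. ✗
u: successors {v}; ¬q there: v:F. ✗
v: successors {w}; ¬q there: w:T. ✓
w: successors {x}; ¬q there: x:F. ✗
x: successors {y}; ¬q there: y:F. ✗
y: no successors, so □¬q holds vacuously. ✓
Satisfying worlds: {v, y}.

2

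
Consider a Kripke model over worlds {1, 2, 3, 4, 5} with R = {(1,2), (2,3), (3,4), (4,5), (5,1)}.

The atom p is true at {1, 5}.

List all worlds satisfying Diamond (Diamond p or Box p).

1: successors {2}; Diamond p or Box p there: 2:F. ✗
2: successors {3}; Diamond p or Box p there: 3:F. ✗
3: successors {4}; Diamond p or Box p there: 4:T. ✓
4: successors {5}; Diamond p or Box p there: 5:T. ✓
5: successors {1}; Diamond p or Box p there: 1:F. ✗

{3, 4}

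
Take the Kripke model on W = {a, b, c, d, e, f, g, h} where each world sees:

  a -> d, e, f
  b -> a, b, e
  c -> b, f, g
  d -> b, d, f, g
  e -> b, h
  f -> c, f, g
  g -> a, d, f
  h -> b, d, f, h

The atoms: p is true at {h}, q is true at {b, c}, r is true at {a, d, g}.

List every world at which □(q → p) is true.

a: successors {d, e, f}; q → p there: d:T, e:T, f:T. ✓
b: successors {a, b, e}; q → p there: a:T, b:F, e:T. ✗
c: successors {b, f, g}; q → p there: b:F, f:T, g:T. ✗
d: successors {b, d, f, g}; q → p there: b:F, d:T, f:T, g:T. ✗
e: successors {b, h}; q → p there: b:F, h:T. ✗
f: successors {c, f, g}; q → p there: c:F, f:T, g:T. ✗
g: successors {a, d, f}; q → p there: a:T, d:T, f:T. ✓
h: successors {b, d, f, h}; q → p there: b:F, d:T, f:T, h:T. ✗

{a, g}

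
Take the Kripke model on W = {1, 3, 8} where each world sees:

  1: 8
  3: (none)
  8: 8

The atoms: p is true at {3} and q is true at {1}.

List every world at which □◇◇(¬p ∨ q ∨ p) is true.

{1, 3, 8}

1: successors {8}; ◇◇(¬p ∨ q ∨ p) there: 8:T. ✓
3: no successors, so □◇◇(¬p ∨ q ∨ p) holds vacuously. ✓
8: successors {8}; ◇◇(¬p ∨ q ∨ p) there: 8:T. ✓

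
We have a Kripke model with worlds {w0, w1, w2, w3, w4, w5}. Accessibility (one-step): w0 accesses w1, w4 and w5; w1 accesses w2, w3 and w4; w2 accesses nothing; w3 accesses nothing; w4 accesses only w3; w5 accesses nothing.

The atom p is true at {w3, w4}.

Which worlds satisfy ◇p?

{w0, w1, w4}

w0: successors {w1, w4, w5}; p there: w1:F, w4:T, w5:F. ✓
w1: successors {w2, w3, w4}; p there: w2:F, w3:T, w4:T. ✓
w2: no successors, so ◇p fails. ✗
w3: no successors, so ◇p fails. ✗
w4: successors {w3}; p there: w3:T. ✓
w5: no successors, so ◇p fails. ✗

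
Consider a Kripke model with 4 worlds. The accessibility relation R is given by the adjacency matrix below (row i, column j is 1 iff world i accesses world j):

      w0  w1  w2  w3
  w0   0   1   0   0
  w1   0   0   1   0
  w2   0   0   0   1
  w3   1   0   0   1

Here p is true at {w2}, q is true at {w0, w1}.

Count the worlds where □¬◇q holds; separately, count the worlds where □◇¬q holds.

For □¬◇q:
w0: successors {w1}; ¬◇q there: w1:T. ✓
w1: successors {w2}; ¬◇q there: w2:T. ✓
w2: successors {w3}; ¬◇q there: w3:F. ✗
w3: successors {w0, w3}; ¬◇q there: w0:F, w3:F. ✗
— 2 worlds.
For □◇¬q:
w0: successors {w1}; ◇¬q there: w1:T. ✓
w1: successors {w2}; ◇¬q there: w2:T. ✓
w2: successors {w3}; ◇¬q there: w3:T. ✓
w3: successors {w0, w3}; ◇¬q there: w0:F, w3:T. ✗
— 3 worlds.

2 and 3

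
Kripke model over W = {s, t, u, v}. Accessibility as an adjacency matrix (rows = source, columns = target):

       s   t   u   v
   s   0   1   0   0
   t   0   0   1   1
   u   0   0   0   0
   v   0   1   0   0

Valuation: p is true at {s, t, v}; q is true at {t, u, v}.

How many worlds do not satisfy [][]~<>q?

s: successors {t}; []~<>q there: t:F. ✗
t: successors {u, v}; []~<>q there: u:T, v:F. ✗
u: no successors, so [][]~<>q holds vacuously. ✓
v: successors {t}; []~<>q there: t:F. ✗
Satisfying worlds: {u}.
So [][]~<>q fails at the other 3 worlds.

3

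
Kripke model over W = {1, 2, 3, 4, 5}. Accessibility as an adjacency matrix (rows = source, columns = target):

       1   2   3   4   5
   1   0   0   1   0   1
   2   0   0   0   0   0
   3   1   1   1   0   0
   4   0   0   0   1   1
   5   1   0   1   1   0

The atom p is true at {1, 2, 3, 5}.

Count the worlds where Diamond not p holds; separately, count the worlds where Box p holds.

For Diamond not p:
1: successors {3, 5}; not p there: 3:F, 5:F. ✗
2: no successors, so Diamond not p fails. ✗
3: successors {1, 2, 3}; not p there: 1:F, 2:F, 3:F. ✗
4: successors {4, 5}; not p there: 4:T, 5:F. ✓
5: successors {1, 3, 4}; not p there: 1:F, 3:F, 4:T. ✓
— 2 worlds.
For Box p:
1: successors {3, 5}; p there: 3:T, 5:T. ✓
2: no successors, so Box p holds vacuously. ✓
3: successors {1, 2, 3}; p there: 1:T, 2:T, 3:T. ✓
4: successors {4, 5}; p there: 4:F, 5:T. ✗
5: successors {1, 3, 4}; p there: 1:T, 3:T, 4:F. ✗
— 3 worlds.

2 and 3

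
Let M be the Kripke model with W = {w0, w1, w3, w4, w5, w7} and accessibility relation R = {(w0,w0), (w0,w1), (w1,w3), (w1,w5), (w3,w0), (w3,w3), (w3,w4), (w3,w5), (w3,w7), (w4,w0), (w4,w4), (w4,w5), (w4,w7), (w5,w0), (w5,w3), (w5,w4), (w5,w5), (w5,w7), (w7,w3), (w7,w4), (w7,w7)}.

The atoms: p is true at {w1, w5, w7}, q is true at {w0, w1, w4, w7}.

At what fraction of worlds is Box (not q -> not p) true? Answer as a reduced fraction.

w0: successors {w0, w1}; not q -> not p there: w0:T, w1:T. ✓
w1: successors {w3, w5}; not q -> not p there: w3:T, w5:F. ✗
w3: successors {w0, w3, w4, w5, w7}; not q -> not p there: w0:T, w3:T, w4:T, w5:F, w7:T. ✗
w4: successors {w0, w4, w5, w7}; not q -> not p there: w0:T, w4:T, w5:F, w7:T. ✗
w5: successors {w0, w3, w4, w5, w7}; not q -> not p there: w0:T, w3:T, w4:T, w5:F, w7:T. ✗
w7: successors {w3, w4, w7}; not q -> not p there: w3:T, w4:T, w7:T. ✓
That's 2 of 6 worlds, so 2/6 = 1/3.

1/3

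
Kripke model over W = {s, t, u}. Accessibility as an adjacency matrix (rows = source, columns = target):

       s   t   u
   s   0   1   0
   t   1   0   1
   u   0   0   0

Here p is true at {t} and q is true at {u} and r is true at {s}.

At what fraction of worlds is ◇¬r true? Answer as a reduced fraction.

2/3

s: successors {t}; ¬r there: t:T. ✓
t: successors {s, u}; ¬r there: s:F, u:T. ✓
u: no successors, so ◇¬r fails. ✗
That's 2 of 3 worlds, so 2/3.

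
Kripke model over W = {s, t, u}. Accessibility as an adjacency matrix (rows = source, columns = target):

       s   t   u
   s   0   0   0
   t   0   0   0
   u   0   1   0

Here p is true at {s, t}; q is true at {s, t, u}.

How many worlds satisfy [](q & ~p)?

s: no successors, so [](q & ~p) holds vacuously. ✓
t: no successors, so [](q & ~p) holds vacuously. ✓
u: successors {t}; q & ~p there: t:F. ✗
Satisfying worlds: {s, t}.

2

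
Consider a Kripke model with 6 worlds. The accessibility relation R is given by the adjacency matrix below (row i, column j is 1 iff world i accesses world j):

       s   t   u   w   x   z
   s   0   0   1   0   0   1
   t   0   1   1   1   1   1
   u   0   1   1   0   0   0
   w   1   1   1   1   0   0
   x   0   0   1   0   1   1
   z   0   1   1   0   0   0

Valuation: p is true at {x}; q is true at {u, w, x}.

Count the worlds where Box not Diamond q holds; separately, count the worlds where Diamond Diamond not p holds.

For Box not Diamond q:
s: successors {u, z}; not Diamond q there: u:F, z:F. ✗
t: successors {t, u, w, x, z}; not Diamond q there: t:F, u:F, w:F, x:F, z:F. ✗
u: successors {t, u}; not Diamond q there: t:F, u:F. ✗
w: successors {s, t, u, w}; not Diamond q there: s:F, t:F, u:F, w:F. ✗
x: successors {u, x, z}; not Diamond q there: u:F, x:F, z:F. ✗
z: successors {t, u}; not Diamond q there: t:F, u:F. ✗
— 0 worlds.
For Diamond Diamond not p:
s: successors {u, z}; Diamond not p there: u:T, z:T. ✓
t: successors {t, u, w, x, z}; Diamond not p there: t:T, u:T, w:T, x:T, z:T. ✓
u: successors {t, u}; Diamond not p there: t:T, u:T. ✓
w: successors {s, t, u, w}; Diamond not p there: s:T, t:T, u:T, w:T. ✓
x: successors {u, x, z}; Diamond not p there: u:T, x:T, z:T. ✓
z: successors {t, u}; Diamond not p there: t:T, u:T. ✓
— 6 worlds.

0 and 6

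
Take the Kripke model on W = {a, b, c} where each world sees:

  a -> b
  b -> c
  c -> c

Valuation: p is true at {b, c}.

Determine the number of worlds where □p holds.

a: successors {b}; p there: b:T. ✓
b: successors {c}; p there: c:T. ✓
c: successors {c}; p there: c:T. ✓
Satisfying worlds: {a, b, c}.

3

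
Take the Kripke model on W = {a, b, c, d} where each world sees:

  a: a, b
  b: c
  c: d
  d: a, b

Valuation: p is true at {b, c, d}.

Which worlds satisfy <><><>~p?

{a, b, c, d}

a: successors {a, b}; <><>~p there: a:T, b:F. ✓
b: successors {c}; <><>~p there: c:T. ✓
c: successors {d}; <><>~p there: d:T. ✓
d: successors {a, b}; <><>~p there: a:T, b:F. ✓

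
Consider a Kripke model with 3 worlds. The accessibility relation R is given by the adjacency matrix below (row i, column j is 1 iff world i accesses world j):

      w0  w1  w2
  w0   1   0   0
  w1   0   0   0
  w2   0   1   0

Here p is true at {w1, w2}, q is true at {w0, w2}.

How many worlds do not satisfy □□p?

w0: successors {w0}; □p there: w0:F. ✗
w1: no successors, so □□p holds vacuously. ✓
w2: successors {w1}; □p there: w1:T. ✓
Satisfying worlds: {w1, w2}.
So □□p fails at the other 1 world.

1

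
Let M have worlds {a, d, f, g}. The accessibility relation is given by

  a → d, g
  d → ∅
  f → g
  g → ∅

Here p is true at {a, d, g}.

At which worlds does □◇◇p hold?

a: successors {d, g}; ◇◇p there: d:F, g:F. ✗
d: no successors, so □◇◇p holds vacuously. ✓
f: successors {g}; ◇◇p there: g:F. ✗
g: no successors, so □◇◇p holds vacuously. ✓

{d, g}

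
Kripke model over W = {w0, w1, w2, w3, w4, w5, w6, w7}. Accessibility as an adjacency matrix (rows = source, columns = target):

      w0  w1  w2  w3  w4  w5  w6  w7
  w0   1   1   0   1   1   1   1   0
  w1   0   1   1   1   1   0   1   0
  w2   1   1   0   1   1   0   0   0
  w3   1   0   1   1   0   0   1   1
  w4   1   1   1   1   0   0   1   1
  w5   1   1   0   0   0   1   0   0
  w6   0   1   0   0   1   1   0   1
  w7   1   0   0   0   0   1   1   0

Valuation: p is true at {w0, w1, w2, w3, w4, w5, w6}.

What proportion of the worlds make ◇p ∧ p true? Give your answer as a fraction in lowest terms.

w0: ◇p is T, p is T. ✓
w1: ◇p is T, p is T. ✓
w2: ◇p is T, p is T. ✓
w3: ◇p is T, p is T. ✓
w4: ◇p is T, p is T. ✓
w5: ◇p is T, p is T. ✓
w6: ◇p is T, p is T. ✓
w7: ◇p is T, p is F. ✗
That's 7 of 8 worlds, so 7/8.

7/8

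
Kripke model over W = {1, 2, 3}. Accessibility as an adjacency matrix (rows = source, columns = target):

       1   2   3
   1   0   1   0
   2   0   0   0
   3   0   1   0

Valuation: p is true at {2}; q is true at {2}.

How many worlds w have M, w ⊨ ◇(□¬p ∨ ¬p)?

1: successors {2}; □¬p ∨ ¬p there: 2:T. ✓
2: no successors, so ◇(□¬p ∨ ¬p) fails. ✗
3: successors {2}; □¬p ∨ ¬p there: 2:T. ✓
Satisfying worlds: {1, 3}.

2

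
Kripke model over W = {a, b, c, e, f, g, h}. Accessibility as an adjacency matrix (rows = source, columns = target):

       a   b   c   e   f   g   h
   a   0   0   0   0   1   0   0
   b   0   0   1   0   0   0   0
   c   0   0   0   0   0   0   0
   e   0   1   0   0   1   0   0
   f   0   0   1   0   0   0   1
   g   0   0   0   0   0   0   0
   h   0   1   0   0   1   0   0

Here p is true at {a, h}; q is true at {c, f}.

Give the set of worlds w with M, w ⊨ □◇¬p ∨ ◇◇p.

{a, c, e, g, h}

a: □◇¬p is T, ◇◇p is T. ✓
b: □◇¬p is F, ◇◇p is F. ✗
c: □◇¬p is T, ◇◇p is F. ✓
e: □◇¬p is T, ◇◇p is T. ✓
f: □◇¬p is F, ◇◇p is F. ✗
g: □◇¬p is T, ◇◇p is F. ✓
h: □◇¬p is T, ◇◇p is T. ✓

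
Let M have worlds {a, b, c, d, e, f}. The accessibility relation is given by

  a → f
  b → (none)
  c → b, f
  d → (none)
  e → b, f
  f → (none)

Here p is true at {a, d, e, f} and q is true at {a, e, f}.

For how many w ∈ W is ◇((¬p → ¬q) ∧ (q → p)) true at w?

3

a: successors {f}; (¬p → ¬q) ∧ (q → p) there: f:T. ✓
b: no successors, so ◇((¬p → ¬q) ∧ (q → p)) fails. ✗
c: successors {b, f}; (¬p → ¬q) ∧ (q → p) there: b:T, f:T. ✓
d: no successors, so ◇((¬p → ¬q) ∧ (q → p)) fails. ✗
e: successors {b, f}; (¬p → ¬q) ∧ (q → p) there: b:T, f:T. ✓
f: no successors, so ◇((¬p → ¬q) ∧ (q → p)) fails. ✗
Satisfying worlds: {a, c, e}.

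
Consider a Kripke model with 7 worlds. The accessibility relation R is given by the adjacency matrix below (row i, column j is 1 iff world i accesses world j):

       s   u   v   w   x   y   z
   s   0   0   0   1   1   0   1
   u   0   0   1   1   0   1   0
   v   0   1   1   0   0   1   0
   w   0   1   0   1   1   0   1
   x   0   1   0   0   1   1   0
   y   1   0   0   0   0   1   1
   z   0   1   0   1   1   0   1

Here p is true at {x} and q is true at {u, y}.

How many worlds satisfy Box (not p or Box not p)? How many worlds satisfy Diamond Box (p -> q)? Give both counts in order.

For Box (not p or Box not p):
s: successors {w, x, z}; not p or Box not p there: w:T, x:F, z:T. ✗
u: successors {v, w, y}; not p or Box not p there: v:T, w:T, y:T. ✓
v: successors {u, v, y}; not p or Box not p there: u:T, v:T, y:T. ✓
w: successors {u, w, x, z}; not p or Box not p there: u:T, w:T, x:F, z:T. ✗
x: successors {u, x, y}; not p or Box not p there: u:T, x:F, y:T. ✗
y: successors {s, y, z}; not p or Box not p there: s:T, y:T, z:T. ✓
z: successors {u, w, x, z}; not p or Box not p there: u:T, w:T, x:F, z:T. ✗
— 3 worlds.
For Diamond Box (p -> q):
s: successors {w, x, z}; Box (p -> q) there: w:F, x:F, z:F. ✗
u: successors {v, w, y}; Box (p -> q) there: v:T, w:F, y:T. ✓
v: successors {u, v, y}; Box (p -> q) there: u:T, v:T, y:T. ✓
w: successors {u, w, x, z}; Box (p -> q) there: u:T, w:F, x:F, z:F. ✓
x: successors {u, x, y}; Box (p -> q) there: u:T, x:F, y:T. ✓
y: successors {s, y, z}; Box (p -> q) there: s:F, y:T, z:F. ✓
z: successors {u, w, x, z}; Box (p -> q) there: u:T, w:F, x:F, z:F. ✓
— 6 worlds.

3 and 6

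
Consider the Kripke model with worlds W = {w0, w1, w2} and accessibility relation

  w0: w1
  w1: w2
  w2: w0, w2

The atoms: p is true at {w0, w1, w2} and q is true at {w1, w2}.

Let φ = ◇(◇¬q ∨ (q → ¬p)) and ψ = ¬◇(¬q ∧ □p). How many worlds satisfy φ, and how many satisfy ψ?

2 and 2

For ◇(◇¬q ∨ (q → ¬p)):
w0: successors {w1}; ◇¬q ∨ (q → ¬p) there: w1:F. ✗
w1: successors {w2}; ◇¬q ∨ (q → ¬p) there: w2:T. ✓
w2: successors {w0, w2}; ◇¬q ∨ (q → ¬p) there: w0:T, w2:T. ✓
— 2 worlds.
For ¬◇(¬q ∧ □p):
w0: ◇(¬q ∧ □p) is F. ✓
w1: ◇(¬q ∧ □p) is F. ✓
w2: ◇(¬q ∧ □p) is T. ✗
— 2 worlds.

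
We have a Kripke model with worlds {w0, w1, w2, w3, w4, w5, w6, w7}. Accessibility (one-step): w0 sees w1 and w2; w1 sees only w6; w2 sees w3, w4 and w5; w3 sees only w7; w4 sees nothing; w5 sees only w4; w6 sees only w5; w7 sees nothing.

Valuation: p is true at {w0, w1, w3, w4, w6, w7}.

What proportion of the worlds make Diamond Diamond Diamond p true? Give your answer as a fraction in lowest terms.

w0: successors {w1, w2}; Diamond Diamond p there: w1:F, w2:T. ✓
w1: successors {w6}; Diamond Diamond p there: w6:T. ✓
w2: successors {w3, w4, w5}; Diamond Diamond p there: w3:F, w4:F, w5:F. ✗
w3: successors {w7}; Diamond Diamond p there: w7:F. ✗
w4: no successors, so Diamond Diamond Diamond p fails. ✗
w5: successors {w4}; Diamond Diamond p there: w4:F. ✗
w6: successors {w5}; Diamond Diamond p there: w5:F. ✗
w7: no successors, so Diamond Diamond Diamond p fails. ✗
That's 2 of 8 worlds, so 2/8 = 1/4.

1/4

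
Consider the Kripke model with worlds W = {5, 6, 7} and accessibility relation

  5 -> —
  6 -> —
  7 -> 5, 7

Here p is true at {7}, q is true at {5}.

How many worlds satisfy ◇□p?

5: no successors, so ◇□p fails. ✗
6: no successors, so ◇□p fails. ✗
7: successors {5, 7}; □p there: 5:T, 7:F. ✓
Satisfying worlds: {7}.

1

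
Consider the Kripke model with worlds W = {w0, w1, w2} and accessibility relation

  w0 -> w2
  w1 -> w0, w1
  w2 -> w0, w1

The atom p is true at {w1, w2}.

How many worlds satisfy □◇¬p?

w0: successors {w2}; ◇¬p there: w2:T. ✓
w1: successors {w0, w1}; ◇¬p there: w0:F, w1:T. ✗
w2: successors {w0, w1}; ◇¬p there: w0:F, w1:T. ✗
Satisfying worlds: {w0}.

1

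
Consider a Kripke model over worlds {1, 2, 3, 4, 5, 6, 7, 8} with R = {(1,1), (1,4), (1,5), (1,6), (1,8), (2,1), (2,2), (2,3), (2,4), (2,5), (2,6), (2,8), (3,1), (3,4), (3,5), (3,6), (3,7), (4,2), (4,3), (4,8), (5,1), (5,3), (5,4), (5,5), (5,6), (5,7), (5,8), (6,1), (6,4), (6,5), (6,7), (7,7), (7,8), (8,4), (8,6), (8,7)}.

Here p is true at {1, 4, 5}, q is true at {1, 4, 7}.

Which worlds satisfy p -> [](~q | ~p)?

{2, 3, 4, 6, 7, 8}

1: p is T, [](~q | ~p) is F. ✗
2: p is F, [](~q | ~p) is F. ✓
3: p is F, [](~q | ~p) is F. ✓
4: p is T, [](~q | ~p) is T. ✓
5: p is T, [](~q | ~p) is F. ✗
6: p is F, [](~q | ~p) is F. ✓
7: p is F, [](~q | ~p) is T. ✓
8: p is F, [](~q | ~p) is F. ✓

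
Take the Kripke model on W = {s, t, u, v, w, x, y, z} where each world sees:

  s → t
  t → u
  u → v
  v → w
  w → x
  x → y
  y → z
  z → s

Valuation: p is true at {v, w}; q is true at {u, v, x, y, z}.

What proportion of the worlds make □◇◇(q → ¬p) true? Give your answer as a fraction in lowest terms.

7/8

s: successors {t}; ◇◇(q → ¬p) there: t:F. ✗
t: successors {u}; ◇◇(q → ¬p) there: u:T. ✓
u: successors {v}; ◇◇(q → ¬p) there: v:T. ✓
v: successors {w}; ◇◇(q → ¬p) there: w:T. ✓
w: successors {x}; ◇◇(q → ¬p) there: x:T. ✓
x: successors {y}; ◇◇(q → ¬p) there: y:T. ✓
y: successors {z}; ◇◇(q → ¬p) there: z:T. ✓
z: successors {s}; ◇◇(q → ¬p) there: s:T. ✓
That's 7 of 8 worlds, so 7/8.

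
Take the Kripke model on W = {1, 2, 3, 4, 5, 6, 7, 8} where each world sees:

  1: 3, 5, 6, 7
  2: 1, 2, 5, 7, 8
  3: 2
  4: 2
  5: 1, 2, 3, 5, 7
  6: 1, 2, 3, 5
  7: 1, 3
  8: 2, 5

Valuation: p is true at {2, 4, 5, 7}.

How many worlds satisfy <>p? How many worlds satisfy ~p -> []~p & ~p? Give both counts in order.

7 and 4

For <>p:
1: successors {3, 5, 6, 7}; p there: 3:F, 5:T, 6:F, 7:T. ✓
2: successors {1, 2, 5, 7, 8}; p there: 1:F, 2:T, 5:T, 7:T, 8:F. ✓
3: successors {2}; p there: 2:T. ✓
4: successors {2}; p there: 2:T. ✓
5: successors {1, 2, 3, 5, 7}; p there: 1:F, 2:T, 3:F, 5:T, 7:T. ✓
6: successors {1, 2, 3, 5}; p there: 1:F, 2:T, 3:F, 5:T. ✓
7: successors {1, 3}; p there: 1:F, 3:F. ✗
8: successors {2, 5}; p there: 2:T, 5:T. ✓
— 7 worlds.
For ~p -> []~p & ~p:
1: ~p is T, []~p & ~p is F. ✗
2: ~p is F, []~p & ~p is F. ✓
3: ~p is T, []~p & ~p is F. ✗
4: ~p is F, []~p & ~p is F. ✓
5: ~p is F, []~p & ~p is F. ✓
6: ~p is T, []~p & ~p is F. ✗
7: ~p is F, []~p & ~p is F. ✓
8: ~p is T, []~p & ~p is F. ✗
— 4 worlds.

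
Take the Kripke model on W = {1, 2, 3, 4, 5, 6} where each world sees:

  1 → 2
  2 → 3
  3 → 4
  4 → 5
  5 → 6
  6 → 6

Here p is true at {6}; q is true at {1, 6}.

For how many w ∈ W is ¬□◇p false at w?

1: □◇p is F. ✓
2: □◇p is F. ✓
3: □◇p is F. ✓
4: □◇p is T. ✗
5: □◇p is T. ✗
6: □◇p is T. ✗
Satisfying worlds: {1, 2, 3}.
So ¬□◇p fails at the other 3 worlds.

3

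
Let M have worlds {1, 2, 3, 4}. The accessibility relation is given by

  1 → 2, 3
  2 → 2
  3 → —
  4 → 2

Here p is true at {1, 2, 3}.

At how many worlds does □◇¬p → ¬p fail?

1: □◇¬p is F, ¬p is F. ✓
2: □◇¬p is F, ¬p is F. ✓
3: □◇¬p is T, ¬p is F. ✗
4: □◇¬p is F, ¬p is T. ✓
Satisfying worlds: {1, 2, 4}.
So □◇¬p → ¬p fails at the other 1 world.

1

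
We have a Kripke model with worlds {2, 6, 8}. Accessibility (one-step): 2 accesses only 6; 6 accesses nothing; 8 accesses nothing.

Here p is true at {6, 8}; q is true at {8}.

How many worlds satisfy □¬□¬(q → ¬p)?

2

2: successors {6}; ¬□¬(q → ¬p) there: 6:F. ✗
6: no successors, so □¬□¬(q → ¬p) holds vacuously. ✓
8: no successors, so □¬□¬(q → ¬p) holds vacuously. ✓
Satisfying worlds: {6, 8}.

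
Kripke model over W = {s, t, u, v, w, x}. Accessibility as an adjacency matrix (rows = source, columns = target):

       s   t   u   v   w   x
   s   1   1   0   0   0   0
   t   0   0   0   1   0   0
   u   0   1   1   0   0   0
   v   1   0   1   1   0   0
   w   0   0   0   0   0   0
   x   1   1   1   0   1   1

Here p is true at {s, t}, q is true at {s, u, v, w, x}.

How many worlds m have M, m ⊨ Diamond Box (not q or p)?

s: successors {s, t}; Box (not q or p) there: s:T, t:F. ✓
t: successors {v}; Box (not q or p) there: v:F. ✗
u: successors {t, u}; Box (not q or p) there: t:F, u:F. ✗
v: successors {s, u, v}; Box (not q or p) there: s:T, u:F, v:F. ✓
w: no successors, so Diamond Box (not q or p) fails. ✗
x: successors {s, t, u, w, x}; Box (not q or p) there: s:T, t:F, u:F, w:T, x:F. ✓
Satisfying worlds: {s, v, x}.

3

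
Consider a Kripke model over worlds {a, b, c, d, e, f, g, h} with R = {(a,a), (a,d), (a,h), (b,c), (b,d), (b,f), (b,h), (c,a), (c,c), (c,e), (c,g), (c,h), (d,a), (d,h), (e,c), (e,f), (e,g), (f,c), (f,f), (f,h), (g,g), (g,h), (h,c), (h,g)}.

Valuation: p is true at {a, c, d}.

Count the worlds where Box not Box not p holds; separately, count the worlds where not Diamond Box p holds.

4 and 8

For Box not Box not p:
a: successors {a, d, h}; not Box not p there: a:T, d:T, h:T. ✓
b: successors {c, d, f, h}; not Box not p there: c:T, d:T, f:T, h:T. ✓
c: successors {a, c, e, g, h}; not Box not p there: a:T, c:T, e:T, g:F, h:T. ✗
d: successors {a, h}; not Box not p there: a:T, h:T. ✓
e: successors {c, f, g}; not Box not p there: c:T, f:T, g:F. ✗
f: successors {c, f, h}; not Box not p there: c:T, f:T, h:T. ✓
g: successors {g, h}; not Box not p there: g:F, h:T. ✗
h: successors {c, g}; not Box not p there: c:T, g:F. ✗
— 4 worlds.
For not Diamond Box p:
a: Diamond Box p is F. ✓
b: Diamond Box p is F. ✓
c: Diamond Box p is F. ✓
d: Diamond Box p is F. ✓
e: Diamond Box p is F. ✓
f: Diamond Box p is F. ✓
g: Diamond Box p is F. ✓
h: Diamond Box p is F. ✓
— 8 worlds.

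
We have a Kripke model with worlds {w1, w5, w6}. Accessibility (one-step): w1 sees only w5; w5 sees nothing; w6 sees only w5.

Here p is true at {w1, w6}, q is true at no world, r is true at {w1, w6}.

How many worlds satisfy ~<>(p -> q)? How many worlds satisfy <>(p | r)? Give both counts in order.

For ~<>(p -> q):
w1: <>(p -> q) is T. ✗
w5: <>(p -> q) is F. ✓
w6: <>(p -> q) is T. ✗
— 1 world.
For <>(p | r):
w1: successors {w5}; p | r there: w5:F. ✗
w5: no successors, so <>(p | r) fails. ✗
w6: successors {w5}; p | r there: w5:F. ✗
— 0 worlds.

1 and 0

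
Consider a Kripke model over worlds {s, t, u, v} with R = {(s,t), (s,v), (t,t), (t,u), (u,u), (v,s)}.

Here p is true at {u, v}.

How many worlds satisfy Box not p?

s: successors {t, v}; not p there: t:T, v:F. ✗
t: successors {t, u}; not p there: t:T, u:F. ✗
u: successors {u}; not p there: u:F. ✗
v: successors {s}; not p there: s:T. ✓
Satisfying worlds: {v}.

1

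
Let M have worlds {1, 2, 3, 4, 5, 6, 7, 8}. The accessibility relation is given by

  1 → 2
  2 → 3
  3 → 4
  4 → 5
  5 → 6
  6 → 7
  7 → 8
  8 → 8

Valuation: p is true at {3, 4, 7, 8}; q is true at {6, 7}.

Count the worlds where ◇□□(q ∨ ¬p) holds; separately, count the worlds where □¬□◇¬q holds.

For ◇□□(q ∨ ¬p):
1: successors {2}; □□(q ∨ ¬p) there: 2:F. ✗
2: successors {3}; □□(q ∨ ¬p) there: 3:T. ✓
3: successors {4}; □□(q ∨ ¬p) there: 4:T. ✓
4: successors {5}; □□(q ∨ ¬p) there: 5:T. ✓
5: successors {6}; □□(q ∨ ¬p) there: 6:F. ✗
6: successors {7}; □□(q ∨ ¬p) there: 7:F. ✗
7: successors {8}; □□(q ∨ ¬p) there: 8:F. ✗
8: successors {8}; □□(q ∨ ¬p) there: 8:F. ✗
— 3 worlds.
For □¬□◇¬q:
1: successors {2}; ¬□◇¬q there: 2:F. ✗
2: successors {3}; ¬□◇¬q there: 3:F. ✗
3: successors {4}; ¬□◇¬q there: 4:T. ✓
4: successors {5}; ¬□◇¬q there: 5:T. ✓
5: successors {6}; ¬□◇¬q there: 6:F. ✗
6: successors {7}; ¬□◇¬q there: 7:F. ✗
7: successors {8}; ¬□◇¬q there: 8:F. ✗
8: successors {8}; ¬□◇¬q there: 8:F. ✗
— 2 worlds.

3 and 2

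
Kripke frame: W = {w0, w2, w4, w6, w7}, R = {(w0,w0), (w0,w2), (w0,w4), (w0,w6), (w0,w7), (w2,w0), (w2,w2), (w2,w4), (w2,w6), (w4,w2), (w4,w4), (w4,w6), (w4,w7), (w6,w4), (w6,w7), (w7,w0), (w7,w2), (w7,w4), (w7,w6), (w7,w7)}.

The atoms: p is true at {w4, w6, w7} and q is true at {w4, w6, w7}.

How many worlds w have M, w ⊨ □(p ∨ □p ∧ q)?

1

w0: successors {w0, w2, w4, w6, w7}; p ∨ □p ∧ q there: w0:F, w2:F, w4:T, w6:T, w7:T. ✗
w2: successors {w0, w2, w4, w6}; p ∨ □p ∧ q there: w0:F, w2:F, w4:T, w6:T. ✗
w4: successors {w2, w4, w6, w7}; p ∨ □p ∧ q there: w2:F, w4:T, w6:T, w7:T. ✗
w6: successors {w4, w7}; p ∨ □p ∧ q there: w4:T, w7:T. ✓
w7: successors {w0, w2, w4, w6, w7}; p ∨ □p ∧ q there: w0:F, w2:F, w4:T, w6:T, w7:T. ✗
Satisfying worlds: {w6}.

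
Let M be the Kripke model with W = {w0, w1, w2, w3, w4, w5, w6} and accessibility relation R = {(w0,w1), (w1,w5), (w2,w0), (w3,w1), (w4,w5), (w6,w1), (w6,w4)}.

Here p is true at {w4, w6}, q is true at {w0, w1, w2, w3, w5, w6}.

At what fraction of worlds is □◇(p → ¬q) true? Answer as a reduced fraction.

w0: successors {w1}; ◇(p → ¬q) there: w1:T. ✓
w1: successors {w5}; ◇(p → ¬q) there: w5:F. ✗
w2: successors {w0}; ◇(p → ¬q) there: w0:T. ✓
w3: successors {w1}; ◇(p → ¬q) there: w1:T. ✓
w4: successors {w5}; ◇(p → ¬q) there: w5:F. ✗
w5: no successors, so □◇(p → ¬q) holds vacuously. ✓
w6: successors {w1, w4}; ◇(p → ¬q) there: w1:T, w4:T. ✓
That's 5 of 7 worlds, so 5/7.

5/7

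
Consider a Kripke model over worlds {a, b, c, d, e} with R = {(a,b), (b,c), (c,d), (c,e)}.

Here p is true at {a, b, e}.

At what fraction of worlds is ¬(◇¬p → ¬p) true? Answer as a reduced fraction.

a: ◇¬p → ¬p is T. ✗
b: ◇¬p → ¬p is F. ✓
c: ◇¬p → ¬p is T. ✗
d: ◇¬p → ¬p is T. ✗
e: ◇¬p → ¬p is T. ✗
That's 1 of 5 worlds, so 1/5.

1/5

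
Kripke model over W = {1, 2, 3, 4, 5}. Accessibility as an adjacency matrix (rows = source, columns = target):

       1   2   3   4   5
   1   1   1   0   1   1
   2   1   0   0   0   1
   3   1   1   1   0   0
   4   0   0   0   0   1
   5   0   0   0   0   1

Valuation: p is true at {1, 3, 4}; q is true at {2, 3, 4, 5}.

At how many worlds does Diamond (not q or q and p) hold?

1: successors {1, 2, 4, 5}; not q or q and p there: 1:T, 2:F, 4:T, 5:F. ✓
2: successors {1, 5}; not q or q and p there: 1:T, 5:F. ✓
3: successors {1, 2, 3}; not q or q and p there: 1:T, 2:F, 3:T. ✓
4: successors {5}; not q or q and p there: 5:F. ✗
5: successors {5}; not q or q and p there: 5:F. ✗
Satisfying worlds: {1, 2, 3}.

3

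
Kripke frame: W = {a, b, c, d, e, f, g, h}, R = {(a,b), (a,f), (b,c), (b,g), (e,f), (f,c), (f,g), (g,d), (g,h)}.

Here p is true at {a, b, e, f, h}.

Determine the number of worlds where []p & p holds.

a: []p is T, p is T. ✓
b: []p is F, p is T. ✗
c: []p is T, p is F. ✗
d: []p is T, p is F. ✗
e: []p is T, p is T. ✓
f: []p is F, p is T. ✗
g: []p is F, p is F. ✗
h: []p is T, p is T. ✓
Satisfying worlds: {a, e, h}.

3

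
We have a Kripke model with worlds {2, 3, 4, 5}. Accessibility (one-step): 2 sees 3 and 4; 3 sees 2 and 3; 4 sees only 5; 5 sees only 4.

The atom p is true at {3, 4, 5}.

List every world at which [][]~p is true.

∅

2: successors {3, 4}; []~p there: 3:F, 4:F. ✗
3: successors {2, 3}; []~p there: 2:F, 3:F. ✗
4: successors {5}; []~p there: 5:F. ✗
5: successors {4}; []~p there: 4:F. ✗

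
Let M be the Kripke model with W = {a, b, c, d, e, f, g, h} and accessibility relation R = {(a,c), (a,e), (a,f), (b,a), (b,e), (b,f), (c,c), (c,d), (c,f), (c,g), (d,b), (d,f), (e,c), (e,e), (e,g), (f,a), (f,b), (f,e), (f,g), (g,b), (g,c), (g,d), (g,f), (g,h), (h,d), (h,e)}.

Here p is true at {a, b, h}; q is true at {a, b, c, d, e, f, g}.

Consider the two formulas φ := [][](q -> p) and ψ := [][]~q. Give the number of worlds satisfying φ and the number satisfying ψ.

0 and 0

For [][](q -> p):
a: successors {c, e, f}; [](q -> p) there: c:F, e:F, f:F. ✗
b: successors {a, e, f}; [](q -> p) there: a:F, e:F, f:F. ✗
c: successors {c, d, f, g}; [](q -> p) there: c:F, d:F, f:F, g:F. ✗
d: successors {b, f}; [](q -> p) there: b:F, f:F. ✗
e: successors {c, e, g}; [](q -> p) there: c:F, e:F, g:F. ✗
f: successors {a, b, e, g}; [](q -> p) there: a:F, b:F, e:F, g:F. ✗
g: successors {b, c, d, f, h}; [](q -> p) there: b:F, c:F, d:F, f:F, h:F. ✗
h: successors {d, e}; [](q -> p) there: d:F, e:F. ✗
— 0 worlds.
For [][]~q:
a: successors {c, e, f}; []~q there: c:F, e:F, f:F. ✗
b: successors {a, e, f}; []~q there: a:F, e:F, f:F. ✗
c: successors {c, d, f, g}; []~q there: c:F, d:F, f:F, g:F. ✗
d: successors {b, f}; []~q there: b:F, f:F. ✗
e: successors {c, e, g}; []~q there: c:F, e:F, g:F. ✗
f: successors {a, b, e, g}; []~q there: a:F, b:F, e:F, g:F. ✗
g: successors {b, c, d, f, h}; []~q there: b:F, c:F, d:F, f:F, h:F. ✗
h: successors {d, e}; []~q there: d:F, e:F. ✗
— 0 worlds.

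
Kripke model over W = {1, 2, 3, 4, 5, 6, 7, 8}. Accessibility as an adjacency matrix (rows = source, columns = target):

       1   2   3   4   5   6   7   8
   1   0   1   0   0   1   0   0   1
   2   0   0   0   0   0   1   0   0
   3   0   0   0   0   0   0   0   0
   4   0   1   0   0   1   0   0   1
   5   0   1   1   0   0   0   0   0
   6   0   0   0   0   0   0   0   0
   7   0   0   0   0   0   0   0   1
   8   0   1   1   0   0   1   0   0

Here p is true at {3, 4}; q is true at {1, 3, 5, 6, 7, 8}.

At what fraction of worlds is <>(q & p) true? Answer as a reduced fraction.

1: successors {2, 5, 8}; q & p there: 2:F, 5:F, 8:F. ✗
2: successors {6}; q & p there: 6:F. ✗
3: no successors, so <>(q & p) fails. ✗
4: successors {2, 5, 8}; q & p there: 2:F, 5:F, 8:F. ✗
5: successors {2, 3}; q & p there: 2:F, 3:T. ✓
6: no successors, so <>(q & p) fails. ✗
7: successors {8}; q & p there: 8:F. ✗
8: successors {2, 3, 6}; q & p there: 2:F, 3:T, 6:F. ✓
That's 2 of 8 worlds, so 2/8 = 1/4.

1/4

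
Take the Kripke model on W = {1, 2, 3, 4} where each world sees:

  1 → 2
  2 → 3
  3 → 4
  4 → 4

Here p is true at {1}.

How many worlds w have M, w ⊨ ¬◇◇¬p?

1: ◇◇¬p is T. ✗
2: ◇◇¬p is T. ✗
3: ◇◇¬p is T. ✗
4: ◇◇¬p is T. ✗
Satisfying worlds: ∅.

0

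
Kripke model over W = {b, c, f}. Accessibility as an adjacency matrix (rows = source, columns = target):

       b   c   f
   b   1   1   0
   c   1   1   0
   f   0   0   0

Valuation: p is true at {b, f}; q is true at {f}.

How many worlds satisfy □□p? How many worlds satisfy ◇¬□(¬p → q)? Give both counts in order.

1 and 2

For □□p:
b: successors {b, c}; □p there: b:F, c:F. ✗
c: successors {b, c}; □p there: b:F, c:F. ✗
f: no successors, so □□p holds vacuously. ✓
— 1 world.
For ◇¬□(¬p → q):
b: successors {b, c}; ¬□(¬p → q) there: b:T, c:T. ✓
c: successors {b, c}; ¬□(¬p → q) there: b:T, c:T. ✓
f: no successors, so ◇¬□(¬p → q) fails. ✗
— 2 worlds.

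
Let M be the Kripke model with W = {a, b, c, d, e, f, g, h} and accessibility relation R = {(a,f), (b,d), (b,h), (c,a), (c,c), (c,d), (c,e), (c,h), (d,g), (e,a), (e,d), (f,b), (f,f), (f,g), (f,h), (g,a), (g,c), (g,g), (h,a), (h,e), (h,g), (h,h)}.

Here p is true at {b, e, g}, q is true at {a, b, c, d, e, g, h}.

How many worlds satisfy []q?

6

a: successors {f}; q there: f:F. ✗
b: successors {d, h}; q there: d:T, h:T. ✓
c: successors {a, c, d, e, h}; q there: a:T, c:T, d:T, e:T, h:T. ✓
d: successors {g}; q there: g:T. ✓
e: successors {a, d}; q there: a:T, d:T. ✓
f: successors {b, f, g, h}; q there: b:T, f:F, g:T, h:T. ✗
g: successors {a, c, g}; q there: a:T, c:T, g:T. ✓
h: successors {a, e, g, h}; q there: a:T, e:T, g:T, h:T. ✓
Satisfying worlds: {b, c, d, e, g, h}.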